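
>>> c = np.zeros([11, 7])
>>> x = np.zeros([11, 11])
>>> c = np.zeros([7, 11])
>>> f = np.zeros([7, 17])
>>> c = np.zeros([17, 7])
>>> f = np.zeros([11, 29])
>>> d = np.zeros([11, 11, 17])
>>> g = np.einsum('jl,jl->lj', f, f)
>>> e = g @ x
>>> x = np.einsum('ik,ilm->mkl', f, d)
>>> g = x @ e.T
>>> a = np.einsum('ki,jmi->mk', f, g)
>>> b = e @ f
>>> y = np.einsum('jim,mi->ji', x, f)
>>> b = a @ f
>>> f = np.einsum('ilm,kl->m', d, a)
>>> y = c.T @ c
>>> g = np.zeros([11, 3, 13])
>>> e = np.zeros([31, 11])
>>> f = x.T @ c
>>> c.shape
(17, 7)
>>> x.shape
(17, 29, 11)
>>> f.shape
(11, 29, 7)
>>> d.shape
(11, 11, 17)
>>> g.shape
(11, 3, 13)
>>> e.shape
(31, 11)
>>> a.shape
(29, 11)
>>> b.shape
(29, 29)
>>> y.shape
(7, 7)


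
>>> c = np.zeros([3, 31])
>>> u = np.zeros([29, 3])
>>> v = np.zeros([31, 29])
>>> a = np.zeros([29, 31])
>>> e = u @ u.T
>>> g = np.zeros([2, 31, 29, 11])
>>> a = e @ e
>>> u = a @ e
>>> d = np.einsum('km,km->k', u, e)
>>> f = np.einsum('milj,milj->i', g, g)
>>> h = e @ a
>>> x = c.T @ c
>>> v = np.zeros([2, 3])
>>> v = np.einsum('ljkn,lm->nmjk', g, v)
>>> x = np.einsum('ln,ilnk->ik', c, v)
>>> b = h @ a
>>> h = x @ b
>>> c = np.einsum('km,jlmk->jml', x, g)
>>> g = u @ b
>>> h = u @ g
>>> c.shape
(2, 29, 31)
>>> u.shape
(29, 29)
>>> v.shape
(11, 3, 31, 29)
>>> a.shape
(29, 29)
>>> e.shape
(29, 29)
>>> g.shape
(29, 29)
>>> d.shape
(29,)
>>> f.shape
(31,)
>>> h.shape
(29, 29)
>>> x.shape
(11, 29)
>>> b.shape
(29, 29)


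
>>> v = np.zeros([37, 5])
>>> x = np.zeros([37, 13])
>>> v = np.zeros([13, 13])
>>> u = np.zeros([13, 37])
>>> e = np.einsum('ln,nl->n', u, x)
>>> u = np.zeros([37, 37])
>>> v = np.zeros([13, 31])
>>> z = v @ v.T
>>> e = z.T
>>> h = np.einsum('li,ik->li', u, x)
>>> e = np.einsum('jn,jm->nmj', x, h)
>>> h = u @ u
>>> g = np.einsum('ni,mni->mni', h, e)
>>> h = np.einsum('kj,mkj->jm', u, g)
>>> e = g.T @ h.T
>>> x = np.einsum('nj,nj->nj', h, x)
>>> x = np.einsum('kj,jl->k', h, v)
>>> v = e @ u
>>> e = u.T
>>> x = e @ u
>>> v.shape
(37, 37, 37)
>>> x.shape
(37, 37)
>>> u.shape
(37, 37)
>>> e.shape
(37, 37)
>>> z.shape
(13, 13)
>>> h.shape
(37, 13)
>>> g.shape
(13, 37, 37)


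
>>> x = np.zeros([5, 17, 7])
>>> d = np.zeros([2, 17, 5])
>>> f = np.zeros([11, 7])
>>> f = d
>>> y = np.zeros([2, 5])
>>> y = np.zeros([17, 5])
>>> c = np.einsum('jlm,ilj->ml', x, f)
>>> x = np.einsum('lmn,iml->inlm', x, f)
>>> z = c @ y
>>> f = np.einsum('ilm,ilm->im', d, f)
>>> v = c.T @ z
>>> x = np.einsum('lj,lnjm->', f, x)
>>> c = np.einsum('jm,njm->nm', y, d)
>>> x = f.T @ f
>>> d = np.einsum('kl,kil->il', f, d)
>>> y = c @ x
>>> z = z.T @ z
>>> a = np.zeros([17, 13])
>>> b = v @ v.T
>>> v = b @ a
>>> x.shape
(5, 5)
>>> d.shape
(17, 5)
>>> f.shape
(2, 5)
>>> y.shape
(2, 5)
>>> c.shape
(2, 5)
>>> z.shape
(5, 5)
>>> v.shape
(17, 13)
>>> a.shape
(17, 13)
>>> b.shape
(17, 17)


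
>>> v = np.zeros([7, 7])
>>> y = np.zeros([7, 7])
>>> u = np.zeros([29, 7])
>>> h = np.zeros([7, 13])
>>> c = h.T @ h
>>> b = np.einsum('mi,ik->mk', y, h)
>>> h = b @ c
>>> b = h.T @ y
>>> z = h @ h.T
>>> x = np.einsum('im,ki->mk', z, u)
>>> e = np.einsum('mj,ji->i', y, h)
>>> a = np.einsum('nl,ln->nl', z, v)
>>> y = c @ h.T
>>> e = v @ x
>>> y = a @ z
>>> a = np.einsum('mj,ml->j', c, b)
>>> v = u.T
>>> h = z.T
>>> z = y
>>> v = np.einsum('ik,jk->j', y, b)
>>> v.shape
(13,)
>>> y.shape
(7, 7)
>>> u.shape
(29, 7)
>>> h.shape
(7, 7)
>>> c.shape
(13, 13)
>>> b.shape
(13, 7)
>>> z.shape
(7, 7)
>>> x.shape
(7, 29)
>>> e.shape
(7, 29)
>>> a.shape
(13,)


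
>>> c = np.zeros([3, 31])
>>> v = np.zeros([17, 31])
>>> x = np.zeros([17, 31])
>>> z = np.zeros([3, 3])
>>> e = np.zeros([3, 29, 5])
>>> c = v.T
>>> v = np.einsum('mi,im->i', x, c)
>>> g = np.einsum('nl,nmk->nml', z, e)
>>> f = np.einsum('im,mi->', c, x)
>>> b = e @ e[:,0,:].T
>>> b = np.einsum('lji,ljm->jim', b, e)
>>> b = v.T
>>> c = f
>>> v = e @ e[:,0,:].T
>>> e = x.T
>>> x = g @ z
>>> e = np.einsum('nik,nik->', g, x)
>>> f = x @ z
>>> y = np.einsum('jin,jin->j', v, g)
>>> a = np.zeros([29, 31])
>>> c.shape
()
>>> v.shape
(3, 29, 3)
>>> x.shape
(3, 29, 3)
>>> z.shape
(3, 3)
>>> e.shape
()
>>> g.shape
(3, 29, 3)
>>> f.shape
(3, 29, 3)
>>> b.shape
(31,)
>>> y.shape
(3,)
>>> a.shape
(29, 31)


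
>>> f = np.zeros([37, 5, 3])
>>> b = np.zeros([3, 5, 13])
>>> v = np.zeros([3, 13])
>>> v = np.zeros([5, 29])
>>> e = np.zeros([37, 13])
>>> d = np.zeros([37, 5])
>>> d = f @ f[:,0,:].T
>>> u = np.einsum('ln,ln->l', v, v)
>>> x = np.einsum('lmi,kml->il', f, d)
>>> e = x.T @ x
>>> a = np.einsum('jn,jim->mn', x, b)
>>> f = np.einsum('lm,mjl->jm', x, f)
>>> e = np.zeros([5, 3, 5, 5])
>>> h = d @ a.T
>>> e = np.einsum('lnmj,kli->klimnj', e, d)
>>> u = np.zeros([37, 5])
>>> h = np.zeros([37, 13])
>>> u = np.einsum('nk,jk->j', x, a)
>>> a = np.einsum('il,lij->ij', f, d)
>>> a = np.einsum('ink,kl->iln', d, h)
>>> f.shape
(5, 37)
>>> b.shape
(3, 5, 13)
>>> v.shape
(5, 29)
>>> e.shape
(37, 5, 37, 5, 3, 5)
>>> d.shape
(37, 5, 37)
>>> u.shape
(13,)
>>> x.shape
(3, 37)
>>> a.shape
(37, 13, 5)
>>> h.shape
(37, 13)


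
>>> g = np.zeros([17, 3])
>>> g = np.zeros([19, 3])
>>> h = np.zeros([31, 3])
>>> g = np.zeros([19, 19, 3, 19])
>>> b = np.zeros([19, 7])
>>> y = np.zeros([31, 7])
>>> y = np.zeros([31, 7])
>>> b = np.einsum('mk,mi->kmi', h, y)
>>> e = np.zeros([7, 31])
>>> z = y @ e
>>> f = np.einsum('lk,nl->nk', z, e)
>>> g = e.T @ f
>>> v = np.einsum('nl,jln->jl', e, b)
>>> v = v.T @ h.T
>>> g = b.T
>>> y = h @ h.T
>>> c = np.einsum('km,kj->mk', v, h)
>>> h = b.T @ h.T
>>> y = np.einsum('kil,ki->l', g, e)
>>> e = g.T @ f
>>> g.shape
(7, 31, 3)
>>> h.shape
(7, 31, 31)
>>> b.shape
(3, 31, 7)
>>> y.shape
(3,)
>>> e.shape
(3, 31, 31)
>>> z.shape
(31, 31)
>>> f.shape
(7, 31)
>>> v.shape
(31, 31)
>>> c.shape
(31, 31)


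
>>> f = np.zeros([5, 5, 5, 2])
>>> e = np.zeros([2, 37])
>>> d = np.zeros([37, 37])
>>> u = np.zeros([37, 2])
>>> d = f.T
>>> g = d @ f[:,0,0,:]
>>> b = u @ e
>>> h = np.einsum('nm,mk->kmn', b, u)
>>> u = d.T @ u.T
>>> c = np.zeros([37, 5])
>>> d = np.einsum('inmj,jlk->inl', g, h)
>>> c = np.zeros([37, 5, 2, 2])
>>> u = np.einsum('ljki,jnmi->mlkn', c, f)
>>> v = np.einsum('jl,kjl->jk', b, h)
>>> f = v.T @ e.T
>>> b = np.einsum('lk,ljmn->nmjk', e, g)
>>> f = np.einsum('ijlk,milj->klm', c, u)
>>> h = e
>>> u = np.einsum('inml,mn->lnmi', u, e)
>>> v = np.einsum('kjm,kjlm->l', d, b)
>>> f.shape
(2, 2, 5)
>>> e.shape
(2, 37)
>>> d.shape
(2, 5, 37)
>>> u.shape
(5, 37, 2, 5)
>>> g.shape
(2, 5, 5, 2)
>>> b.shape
(2, 5, 5, 37)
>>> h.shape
(2, 37)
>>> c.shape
(37, 5, 2, 2)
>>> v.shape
(5,)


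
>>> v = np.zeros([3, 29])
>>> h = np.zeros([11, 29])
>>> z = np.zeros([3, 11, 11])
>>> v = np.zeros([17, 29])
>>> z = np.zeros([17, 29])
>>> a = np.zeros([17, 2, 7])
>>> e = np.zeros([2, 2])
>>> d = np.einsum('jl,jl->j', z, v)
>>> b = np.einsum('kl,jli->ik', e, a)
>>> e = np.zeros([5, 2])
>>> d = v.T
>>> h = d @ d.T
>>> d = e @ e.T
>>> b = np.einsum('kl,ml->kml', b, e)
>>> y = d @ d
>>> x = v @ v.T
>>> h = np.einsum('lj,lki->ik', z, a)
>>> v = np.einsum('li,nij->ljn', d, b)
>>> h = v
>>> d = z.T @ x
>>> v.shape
(5, 2, 7)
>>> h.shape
(5, 2, 7)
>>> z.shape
(17, 29)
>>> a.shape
(17, 2, 7)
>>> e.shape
(5, 2)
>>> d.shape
(29, 17)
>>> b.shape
(7, 5, 2)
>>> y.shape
(5, 5)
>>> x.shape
(17, 17)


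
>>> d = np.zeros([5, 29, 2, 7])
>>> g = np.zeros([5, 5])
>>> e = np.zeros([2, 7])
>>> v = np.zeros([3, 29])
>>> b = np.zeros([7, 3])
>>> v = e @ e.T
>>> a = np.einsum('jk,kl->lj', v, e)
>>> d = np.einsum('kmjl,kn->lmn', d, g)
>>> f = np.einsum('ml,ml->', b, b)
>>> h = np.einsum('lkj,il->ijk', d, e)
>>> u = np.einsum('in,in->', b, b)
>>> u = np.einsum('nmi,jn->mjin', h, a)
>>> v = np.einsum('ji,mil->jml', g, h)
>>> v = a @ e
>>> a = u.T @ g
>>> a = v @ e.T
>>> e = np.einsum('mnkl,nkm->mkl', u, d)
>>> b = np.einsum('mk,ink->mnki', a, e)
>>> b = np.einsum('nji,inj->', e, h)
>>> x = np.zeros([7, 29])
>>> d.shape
(7, 29, 5)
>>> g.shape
(5, 5)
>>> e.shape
(5, 29, 2)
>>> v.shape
(7, 7)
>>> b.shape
()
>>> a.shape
(7, 2)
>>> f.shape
()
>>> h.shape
(2, 5, 29)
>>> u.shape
(5, 7, 29, 2)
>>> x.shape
(7, 29)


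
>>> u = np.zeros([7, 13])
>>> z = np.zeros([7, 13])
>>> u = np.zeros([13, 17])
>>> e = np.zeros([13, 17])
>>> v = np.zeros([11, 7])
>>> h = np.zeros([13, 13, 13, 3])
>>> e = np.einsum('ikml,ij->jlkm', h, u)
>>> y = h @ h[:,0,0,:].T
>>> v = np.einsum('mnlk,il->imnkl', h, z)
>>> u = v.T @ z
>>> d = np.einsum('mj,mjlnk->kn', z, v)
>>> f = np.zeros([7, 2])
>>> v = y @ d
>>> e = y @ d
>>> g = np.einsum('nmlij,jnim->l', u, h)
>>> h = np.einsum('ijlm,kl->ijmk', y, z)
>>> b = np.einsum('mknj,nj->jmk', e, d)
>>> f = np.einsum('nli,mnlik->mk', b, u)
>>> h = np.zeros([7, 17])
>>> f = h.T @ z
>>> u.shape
(13, 3, 13, 13, 13)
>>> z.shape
(7, 13)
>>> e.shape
(13, 13, 13, 3)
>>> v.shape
(13, 13, 13, 3)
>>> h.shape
(7, 17)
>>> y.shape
(13, 13, 13, 13)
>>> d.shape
(13, 3)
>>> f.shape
(17, 13)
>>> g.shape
(13,)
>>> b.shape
(3, 13, 13)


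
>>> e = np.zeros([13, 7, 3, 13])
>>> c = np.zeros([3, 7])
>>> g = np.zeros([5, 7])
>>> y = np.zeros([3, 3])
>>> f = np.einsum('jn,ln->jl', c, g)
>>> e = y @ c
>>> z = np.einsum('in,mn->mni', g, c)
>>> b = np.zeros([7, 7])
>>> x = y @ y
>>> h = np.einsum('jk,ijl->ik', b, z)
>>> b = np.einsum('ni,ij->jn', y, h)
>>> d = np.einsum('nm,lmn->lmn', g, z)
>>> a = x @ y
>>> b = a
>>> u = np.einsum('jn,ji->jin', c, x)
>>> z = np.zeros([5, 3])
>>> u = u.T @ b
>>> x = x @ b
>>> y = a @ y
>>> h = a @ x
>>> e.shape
(3, 7)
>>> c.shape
(3, 7)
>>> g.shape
(5, 7)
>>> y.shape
(3, 3)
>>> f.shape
(3, 5)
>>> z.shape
(5, 3)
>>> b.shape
(3, 3)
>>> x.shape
(3, 3)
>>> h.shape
(3, 3)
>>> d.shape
(3, 7, 5)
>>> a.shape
(3, 3)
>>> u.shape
(7, 3, 3)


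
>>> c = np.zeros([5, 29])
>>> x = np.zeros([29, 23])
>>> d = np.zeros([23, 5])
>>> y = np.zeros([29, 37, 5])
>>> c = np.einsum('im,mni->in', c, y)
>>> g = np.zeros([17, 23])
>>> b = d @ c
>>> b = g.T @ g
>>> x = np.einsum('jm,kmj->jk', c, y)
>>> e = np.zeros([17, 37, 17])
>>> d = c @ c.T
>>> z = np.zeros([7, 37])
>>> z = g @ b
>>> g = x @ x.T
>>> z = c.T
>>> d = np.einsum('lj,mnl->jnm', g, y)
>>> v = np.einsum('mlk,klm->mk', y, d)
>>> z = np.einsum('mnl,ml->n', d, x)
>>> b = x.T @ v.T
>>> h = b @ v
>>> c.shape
(5, 37)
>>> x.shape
(5, 29)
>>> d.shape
(5, 37, 29)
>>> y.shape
(29, 37, 5)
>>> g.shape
(5, 5)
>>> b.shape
(29, 29)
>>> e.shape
(17, 37, 17)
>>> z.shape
(37,)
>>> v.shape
(29, 5)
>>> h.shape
(29, 5)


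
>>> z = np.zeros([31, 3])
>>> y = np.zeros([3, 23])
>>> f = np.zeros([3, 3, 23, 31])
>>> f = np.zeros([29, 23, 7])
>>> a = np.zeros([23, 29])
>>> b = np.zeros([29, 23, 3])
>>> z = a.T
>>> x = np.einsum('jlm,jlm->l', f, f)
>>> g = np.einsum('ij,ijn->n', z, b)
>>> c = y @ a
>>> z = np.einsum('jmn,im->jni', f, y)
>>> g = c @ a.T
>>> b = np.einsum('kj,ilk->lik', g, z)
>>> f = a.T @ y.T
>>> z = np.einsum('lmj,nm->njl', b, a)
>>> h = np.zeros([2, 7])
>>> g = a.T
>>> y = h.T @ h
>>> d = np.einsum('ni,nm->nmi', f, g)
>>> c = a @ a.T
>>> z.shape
(23, 3, 7)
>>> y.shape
(7, 7)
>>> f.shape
(29, 3)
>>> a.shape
(23, 29)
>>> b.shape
(7, 29, 3)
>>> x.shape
(23,)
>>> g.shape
(29, 23)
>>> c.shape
(23, 23)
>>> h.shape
(2, 7)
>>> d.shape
(29, 23, 3)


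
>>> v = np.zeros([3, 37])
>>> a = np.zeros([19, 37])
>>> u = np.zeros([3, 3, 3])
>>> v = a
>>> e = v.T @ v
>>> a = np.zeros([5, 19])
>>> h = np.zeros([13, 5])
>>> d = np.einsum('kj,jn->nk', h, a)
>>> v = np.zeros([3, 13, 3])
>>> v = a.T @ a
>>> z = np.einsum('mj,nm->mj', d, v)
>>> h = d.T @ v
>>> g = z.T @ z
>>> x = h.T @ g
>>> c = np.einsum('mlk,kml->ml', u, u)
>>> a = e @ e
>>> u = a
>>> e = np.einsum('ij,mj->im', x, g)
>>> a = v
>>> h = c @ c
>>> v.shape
(19, 19)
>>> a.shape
(19, 19)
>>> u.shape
(37, 37)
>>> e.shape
(19, 13)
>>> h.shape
(3, 3)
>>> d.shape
(19, 13)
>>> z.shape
(19, 13)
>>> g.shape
(13, 13)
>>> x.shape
(19, 13)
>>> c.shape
(3, 3)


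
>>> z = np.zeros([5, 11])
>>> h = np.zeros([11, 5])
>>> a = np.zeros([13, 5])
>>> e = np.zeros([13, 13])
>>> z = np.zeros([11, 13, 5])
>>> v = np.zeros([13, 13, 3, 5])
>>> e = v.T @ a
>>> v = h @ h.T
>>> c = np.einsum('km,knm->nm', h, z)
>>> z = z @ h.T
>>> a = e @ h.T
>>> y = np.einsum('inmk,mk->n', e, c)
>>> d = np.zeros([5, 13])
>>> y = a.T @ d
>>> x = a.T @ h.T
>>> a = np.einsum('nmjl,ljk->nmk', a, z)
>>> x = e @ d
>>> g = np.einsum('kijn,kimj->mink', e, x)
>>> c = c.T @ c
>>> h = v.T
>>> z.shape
(11, 13, 11)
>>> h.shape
(11, 11)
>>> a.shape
(5, 3, 11)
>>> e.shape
(5, 3, 13, 5)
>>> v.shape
(11, 11)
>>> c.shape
(5, 5)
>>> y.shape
(11, 13, 3, 13)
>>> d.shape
(5, 13)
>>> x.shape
(5, 3, 13, 13)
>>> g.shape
(13, 3, 5, 5)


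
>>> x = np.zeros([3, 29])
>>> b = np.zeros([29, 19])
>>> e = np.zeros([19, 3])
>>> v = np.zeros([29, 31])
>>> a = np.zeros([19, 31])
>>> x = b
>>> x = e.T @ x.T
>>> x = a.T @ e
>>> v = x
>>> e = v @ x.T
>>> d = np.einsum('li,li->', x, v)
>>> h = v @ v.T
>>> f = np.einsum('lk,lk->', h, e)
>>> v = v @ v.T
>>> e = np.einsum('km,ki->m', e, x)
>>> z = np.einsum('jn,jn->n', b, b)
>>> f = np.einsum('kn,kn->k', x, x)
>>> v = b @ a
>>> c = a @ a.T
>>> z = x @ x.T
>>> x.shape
(31, 3)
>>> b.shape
(29, 19)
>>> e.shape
(31,)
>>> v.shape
(29, 31)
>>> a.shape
(19, 31)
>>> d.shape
()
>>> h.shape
(31, 31)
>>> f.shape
(31,)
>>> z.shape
(31, 31)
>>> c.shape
(19, 19)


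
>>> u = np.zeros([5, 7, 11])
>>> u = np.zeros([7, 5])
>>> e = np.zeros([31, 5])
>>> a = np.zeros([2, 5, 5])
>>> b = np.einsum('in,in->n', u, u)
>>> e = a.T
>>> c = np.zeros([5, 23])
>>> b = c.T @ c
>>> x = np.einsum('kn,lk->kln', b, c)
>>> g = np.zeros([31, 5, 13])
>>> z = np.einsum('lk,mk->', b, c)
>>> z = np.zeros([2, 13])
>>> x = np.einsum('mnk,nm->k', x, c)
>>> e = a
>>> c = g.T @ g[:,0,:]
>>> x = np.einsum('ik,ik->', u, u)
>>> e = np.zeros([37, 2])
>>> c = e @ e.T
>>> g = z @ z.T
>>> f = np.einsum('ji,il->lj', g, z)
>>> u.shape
(7, 5)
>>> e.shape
(37, 2)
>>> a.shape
(2, 5, 5)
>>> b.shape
(23, 23)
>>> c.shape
(37, 37)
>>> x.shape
()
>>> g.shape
(2, 2)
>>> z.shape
(2, 13)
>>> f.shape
(13, 2)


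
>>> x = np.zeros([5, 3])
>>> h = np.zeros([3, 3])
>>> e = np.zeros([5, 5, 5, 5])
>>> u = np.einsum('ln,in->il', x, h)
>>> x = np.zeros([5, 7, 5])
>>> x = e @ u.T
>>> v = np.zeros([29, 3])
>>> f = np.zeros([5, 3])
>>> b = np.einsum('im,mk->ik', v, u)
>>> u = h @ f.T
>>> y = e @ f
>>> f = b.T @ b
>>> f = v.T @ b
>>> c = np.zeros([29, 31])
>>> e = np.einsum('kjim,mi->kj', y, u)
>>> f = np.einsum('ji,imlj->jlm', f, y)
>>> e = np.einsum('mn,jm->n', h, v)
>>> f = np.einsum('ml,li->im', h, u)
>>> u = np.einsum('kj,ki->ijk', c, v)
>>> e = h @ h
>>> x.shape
(5, 5, 5, 3)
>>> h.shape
(3, 3)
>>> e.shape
(3, 3)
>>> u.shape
(3, 31, 29)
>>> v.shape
(29, 3)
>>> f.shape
(5, 3)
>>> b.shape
(29, 5)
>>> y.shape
(5, 5, 5, 3)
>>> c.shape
(29, 31)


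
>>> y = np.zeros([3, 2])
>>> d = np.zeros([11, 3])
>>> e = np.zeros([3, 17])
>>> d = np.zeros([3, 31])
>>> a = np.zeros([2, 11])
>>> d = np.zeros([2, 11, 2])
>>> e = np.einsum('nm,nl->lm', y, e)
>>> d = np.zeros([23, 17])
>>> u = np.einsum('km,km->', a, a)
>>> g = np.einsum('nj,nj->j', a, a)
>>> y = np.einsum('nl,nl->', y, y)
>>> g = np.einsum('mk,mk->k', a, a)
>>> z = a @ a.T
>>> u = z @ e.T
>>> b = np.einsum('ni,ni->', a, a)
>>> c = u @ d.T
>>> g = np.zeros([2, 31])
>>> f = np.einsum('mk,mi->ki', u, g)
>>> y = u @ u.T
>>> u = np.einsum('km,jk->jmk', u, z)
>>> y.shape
(2, 2)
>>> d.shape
(23, 17)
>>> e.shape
(17, 2)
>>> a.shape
(2, 11)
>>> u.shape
(2, 17, 2)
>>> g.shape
(2, 31)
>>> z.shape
(2, 2)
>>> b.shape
()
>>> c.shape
(2, 23)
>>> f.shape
(17, 31)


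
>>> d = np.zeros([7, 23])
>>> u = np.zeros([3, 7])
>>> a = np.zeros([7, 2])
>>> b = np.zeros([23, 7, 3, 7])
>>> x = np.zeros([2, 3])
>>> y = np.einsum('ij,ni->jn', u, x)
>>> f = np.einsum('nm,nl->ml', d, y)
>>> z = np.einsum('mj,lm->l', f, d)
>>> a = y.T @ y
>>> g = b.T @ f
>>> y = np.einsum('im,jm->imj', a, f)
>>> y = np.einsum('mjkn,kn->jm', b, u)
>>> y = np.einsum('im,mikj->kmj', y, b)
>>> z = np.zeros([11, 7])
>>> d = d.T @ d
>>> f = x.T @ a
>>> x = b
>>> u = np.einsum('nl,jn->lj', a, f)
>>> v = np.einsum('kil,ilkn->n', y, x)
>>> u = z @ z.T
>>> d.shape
(23, 23)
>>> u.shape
(11, 11)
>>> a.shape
(2, 2)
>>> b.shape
(23, 7, 3, 7)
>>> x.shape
(23, 7, 3, 7)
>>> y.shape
(3, 23, 7)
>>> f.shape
(3, 2)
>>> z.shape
(11, 7)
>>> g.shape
(7, 3, 7, 2)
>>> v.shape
(7,)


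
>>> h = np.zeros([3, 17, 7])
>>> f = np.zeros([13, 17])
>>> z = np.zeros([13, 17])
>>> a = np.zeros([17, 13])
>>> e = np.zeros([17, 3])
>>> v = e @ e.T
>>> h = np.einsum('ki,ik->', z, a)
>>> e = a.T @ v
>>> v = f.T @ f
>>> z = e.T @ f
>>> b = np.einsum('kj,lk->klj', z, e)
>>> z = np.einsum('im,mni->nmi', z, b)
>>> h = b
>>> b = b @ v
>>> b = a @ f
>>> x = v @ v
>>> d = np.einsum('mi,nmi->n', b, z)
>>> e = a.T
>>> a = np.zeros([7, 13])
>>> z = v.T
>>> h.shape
(17, 13, 17)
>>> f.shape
(13, 17)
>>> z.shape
(17, 17)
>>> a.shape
(7, 13)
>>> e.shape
(13, 17)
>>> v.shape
(17, 17)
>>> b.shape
(17, 17)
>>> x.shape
(17, 17)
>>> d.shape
(13,)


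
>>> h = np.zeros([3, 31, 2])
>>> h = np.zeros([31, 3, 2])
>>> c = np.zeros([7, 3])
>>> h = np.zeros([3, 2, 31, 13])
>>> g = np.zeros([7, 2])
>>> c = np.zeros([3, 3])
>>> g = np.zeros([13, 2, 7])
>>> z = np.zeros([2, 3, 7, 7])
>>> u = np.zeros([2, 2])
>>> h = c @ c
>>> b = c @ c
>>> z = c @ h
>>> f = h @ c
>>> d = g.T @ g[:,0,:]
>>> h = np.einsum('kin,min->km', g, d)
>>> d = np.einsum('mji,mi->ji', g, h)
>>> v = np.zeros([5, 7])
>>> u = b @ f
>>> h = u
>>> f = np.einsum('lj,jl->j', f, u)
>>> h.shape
(3, 3)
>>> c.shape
(3, 3)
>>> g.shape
(13, 2, 7)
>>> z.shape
(3, 3)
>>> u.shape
(3, 3)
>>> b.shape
(3, 3)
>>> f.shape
(3,)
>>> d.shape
(2, 7)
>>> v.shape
(5, 7)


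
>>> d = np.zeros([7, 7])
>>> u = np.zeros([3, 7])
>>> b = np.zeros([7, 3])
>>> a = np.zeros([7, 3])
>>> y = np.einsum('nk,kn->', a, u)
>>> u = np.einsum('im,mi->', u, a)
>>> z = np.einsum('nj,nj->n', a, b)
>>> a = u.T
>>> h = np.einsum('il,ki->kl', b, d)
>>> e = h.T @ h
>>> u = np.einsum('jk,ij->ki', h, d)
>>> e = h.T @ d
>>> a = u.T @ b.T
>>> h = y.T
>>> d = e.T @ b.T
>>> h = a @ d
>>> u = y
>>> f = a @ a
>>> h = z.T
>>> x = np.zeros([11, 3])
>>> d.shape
(7, 7)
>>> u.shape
()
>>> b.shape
(7, 3)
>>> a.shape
(7, 7)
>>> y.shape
()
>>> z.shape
(7,)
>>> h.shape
(7,)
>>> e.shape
(3, 7)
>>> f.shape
(7, 7)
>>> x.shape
(11, 3)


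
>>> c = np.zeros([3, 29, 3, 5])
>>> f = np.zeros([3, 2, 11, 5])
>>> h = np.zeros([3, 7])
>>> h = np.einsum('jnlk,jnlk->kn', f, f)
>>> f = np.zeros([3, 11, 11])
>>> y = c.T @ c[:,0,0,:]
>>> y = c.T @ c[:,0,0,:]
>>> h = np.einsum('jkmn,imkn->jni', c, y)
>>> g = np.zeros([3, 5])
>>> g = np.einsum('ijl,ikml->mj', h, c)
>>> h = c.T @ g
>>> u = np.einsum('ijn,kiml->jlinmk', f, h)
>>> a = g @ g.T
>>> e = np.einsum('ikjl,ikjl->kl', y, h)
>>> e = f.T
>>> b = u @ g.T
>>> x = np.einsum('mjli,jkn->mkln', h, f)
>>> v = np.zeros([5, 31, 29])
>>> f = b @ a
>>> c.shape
(3, 29, 3, 5)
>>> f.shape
(11, 5, 3, 11, 29, 3)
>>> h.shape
(5, 3, 29, 5)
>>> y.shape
(5, 3, 29, 5)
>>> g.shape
(3, 5)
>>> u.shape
(11, 5, 3, 11, 29, 5)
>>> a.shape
(3, 3)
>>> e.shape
(11, 11, 3)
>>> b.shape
(11, 5, 3, 11, 29, 3)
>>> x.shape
(5, 11, 29, 11)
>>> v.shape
(5, 31, 29)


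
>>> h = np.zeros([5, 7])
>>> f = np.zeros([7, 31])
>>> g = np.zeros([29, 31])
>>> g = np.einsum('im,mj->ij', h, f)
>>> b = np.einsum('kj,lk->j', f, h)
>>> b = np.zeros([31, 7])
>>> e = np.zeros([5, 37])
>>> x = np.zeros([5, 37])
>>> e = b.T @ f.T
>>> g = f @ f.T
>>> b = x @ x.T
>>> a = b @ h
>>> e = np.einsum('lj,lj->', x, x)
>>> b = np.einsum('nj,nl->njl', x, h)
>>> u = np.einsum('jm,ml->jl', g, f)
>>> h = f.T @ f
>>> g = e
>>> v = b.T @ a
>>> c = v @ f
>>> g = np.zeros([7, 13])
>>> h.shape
(31, 31)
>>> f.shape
(7, 31)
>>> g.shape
(7, 13)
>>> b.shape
(5, 37, 7)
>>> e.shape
()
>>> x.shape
(5, 37)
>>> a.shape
(5, 7)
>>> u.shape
(7, 31)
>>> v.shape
(7, 37, 7)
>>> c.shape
(7, 37, 31)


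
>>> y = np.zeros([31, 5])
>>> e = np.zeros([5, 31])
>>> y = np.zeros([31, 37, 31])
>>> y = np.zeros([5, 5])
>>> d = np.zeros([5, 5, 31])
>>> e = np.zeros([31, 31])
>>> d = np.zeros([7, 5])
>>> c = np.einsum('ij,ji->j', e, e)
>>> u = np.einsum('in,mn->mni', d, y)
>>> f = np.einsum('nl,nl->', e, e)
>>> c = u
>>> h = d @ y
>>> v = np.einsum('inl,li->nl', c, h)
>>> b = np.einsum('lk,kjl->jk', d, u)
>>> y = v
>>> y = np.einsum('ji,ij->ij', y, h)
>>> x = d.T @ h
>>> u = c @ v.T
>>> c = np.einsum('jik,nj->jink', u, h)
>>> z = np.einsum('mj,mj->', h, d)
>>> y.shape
(7, 5)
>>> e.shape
(31, 31)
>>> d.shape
(7, 5)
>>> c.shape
(5, 5, 7, 5)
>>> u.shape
(5, 5, 5)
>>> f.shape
()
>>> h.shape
(7, 5)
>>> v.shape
(5, 7)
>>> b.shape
(5, 5)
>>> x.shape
(5, 5)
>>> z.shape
()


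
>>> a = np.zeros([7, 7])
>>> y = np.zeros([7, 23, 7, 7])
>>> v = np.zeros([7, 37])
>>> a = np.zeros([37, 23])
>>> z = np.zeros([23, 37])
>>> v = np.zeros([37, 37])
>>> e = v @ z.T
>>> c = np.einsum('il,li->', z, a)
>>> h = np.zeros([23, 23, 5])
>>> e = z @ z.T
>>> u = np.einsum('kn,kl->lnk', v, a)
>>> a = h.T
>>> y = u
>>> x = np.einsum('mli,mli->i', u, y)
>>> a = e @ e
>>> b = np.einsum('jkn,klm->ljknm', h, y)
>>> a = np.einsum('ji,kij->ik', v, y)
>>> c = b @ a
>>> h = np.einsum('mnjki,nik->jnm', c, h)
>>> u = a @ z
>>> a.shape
(37, 23)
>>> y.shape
(23, 37, 37)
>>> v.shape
(37, 37)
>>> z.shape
(23, 37)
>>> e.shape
(23, 23)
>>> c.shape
(37, 23, 23, 5, 23)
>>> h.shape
(23, 23, 37)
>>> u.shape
(37, 37)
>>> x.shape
(37,)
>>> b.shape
(37, 23, 23, 5, 37)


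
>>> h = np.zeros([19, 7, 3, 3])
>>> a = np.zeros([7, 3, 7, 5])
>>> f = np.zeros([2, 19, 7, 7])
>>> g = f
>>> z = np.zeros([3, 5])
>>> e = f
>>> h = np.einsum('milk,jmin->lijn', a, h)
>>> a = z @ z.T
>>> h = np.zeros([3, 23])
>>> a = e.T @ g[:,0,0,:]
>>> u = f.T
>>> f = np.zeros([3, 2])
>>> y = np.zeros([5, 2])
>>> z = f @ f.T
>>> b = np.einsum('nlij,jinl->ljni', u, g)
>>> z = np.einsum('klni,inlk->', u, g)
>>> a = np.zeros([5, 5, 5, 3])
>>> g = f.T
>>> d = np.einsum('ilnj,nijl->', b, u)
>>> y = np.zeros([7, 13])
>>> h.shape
(3, 23)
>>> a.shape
(5, 5, 5, 3)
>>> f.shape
(3, 2)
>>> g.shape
(2, 3)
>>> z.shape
()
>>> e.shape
(2, 19, 7, 7)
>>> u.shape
(7, 7, 19, 2)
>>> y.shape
(7, 13)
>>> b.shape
(7, 2, 7, 19)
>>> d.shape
()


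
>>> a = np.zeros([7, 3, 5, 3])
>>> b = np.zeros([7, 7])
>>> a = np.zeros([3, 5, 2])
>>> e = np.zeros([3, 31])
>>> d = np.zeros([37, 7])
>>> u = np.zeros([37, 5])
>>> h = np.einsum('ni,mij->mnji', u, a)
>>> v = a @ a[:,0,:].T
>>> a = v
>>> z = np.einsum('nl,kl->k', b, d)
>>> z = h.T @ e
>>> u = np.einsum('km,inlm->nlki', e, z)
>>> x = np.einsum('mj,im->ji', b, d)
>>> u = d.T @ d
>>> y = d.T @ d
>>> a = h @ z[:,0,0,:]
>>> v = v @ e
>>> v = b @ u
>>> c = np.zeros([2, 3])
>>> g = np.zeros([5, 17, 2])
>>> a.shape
(3, 37, 2, 31)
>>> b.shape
(7, 7)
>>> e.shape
(3, 31)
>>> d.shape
(37, 7)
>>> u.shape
(7, 7)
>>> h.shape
(3, 37, 2, 5)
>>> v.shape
(7, 7)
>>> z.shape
(5, 2, 37, 31)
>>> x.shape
(7, 37)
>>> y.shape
(7, 7)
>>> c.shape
(2, 3)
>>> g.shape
(5, 17, 2)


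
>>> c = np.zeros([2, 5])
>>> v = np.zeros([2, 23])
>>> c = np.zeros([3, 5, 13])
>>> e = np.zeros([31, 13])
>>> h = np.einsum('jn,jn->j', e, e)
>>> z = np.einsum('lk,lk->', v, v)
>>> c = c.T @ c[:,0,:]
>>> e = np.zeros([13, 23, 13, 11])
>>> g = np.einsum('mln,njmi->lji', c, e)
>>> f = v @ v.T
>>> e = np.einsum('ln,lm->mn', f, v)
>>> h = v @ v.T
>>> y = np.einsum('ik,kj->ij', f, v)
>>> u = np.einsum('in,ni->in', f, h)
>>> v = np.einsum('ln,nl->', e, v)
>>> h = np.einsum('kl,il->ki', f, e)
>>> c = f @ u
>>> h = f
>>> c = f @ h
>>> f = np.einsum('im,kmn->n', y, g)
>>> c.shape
(2, 2)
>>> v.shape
()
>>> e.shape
(23, 2)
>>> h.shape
(2, 2)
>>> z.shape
()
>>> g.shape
(5, 23, 11)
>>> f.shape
(11,)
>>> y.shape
(2, 23)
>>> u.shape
(2, 2)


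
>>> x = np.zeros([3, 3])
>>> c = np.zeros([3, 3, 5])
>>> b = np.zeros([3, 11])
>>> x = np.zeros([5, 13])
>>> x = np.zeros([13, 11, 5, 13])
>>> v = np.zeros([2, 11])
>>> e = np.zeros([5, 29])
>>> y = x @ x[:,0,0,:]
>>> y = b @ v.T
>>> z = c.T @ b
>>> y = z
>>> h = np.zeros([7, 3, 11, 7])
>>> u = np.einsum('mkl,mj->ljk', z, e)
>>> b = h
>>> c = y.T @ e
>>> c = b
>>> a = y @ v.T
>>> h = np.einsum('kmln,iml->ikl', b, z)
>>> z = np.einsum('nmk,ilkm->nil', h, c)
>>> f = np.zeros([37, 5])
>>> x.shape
(13, 11, 5, 13)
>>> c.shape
(7, 3, 11, 7)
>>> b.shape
(7, 3, 11, 7)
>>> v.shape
(2, 11)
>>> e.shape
(5, 29)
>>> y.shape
(5, 3, 11)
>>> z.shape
(5, 7, 3)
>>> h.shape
(5, 7, 11)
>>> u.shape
(11, 29, 3)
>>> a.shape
(5, 3, 2)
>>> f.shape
(37, 5)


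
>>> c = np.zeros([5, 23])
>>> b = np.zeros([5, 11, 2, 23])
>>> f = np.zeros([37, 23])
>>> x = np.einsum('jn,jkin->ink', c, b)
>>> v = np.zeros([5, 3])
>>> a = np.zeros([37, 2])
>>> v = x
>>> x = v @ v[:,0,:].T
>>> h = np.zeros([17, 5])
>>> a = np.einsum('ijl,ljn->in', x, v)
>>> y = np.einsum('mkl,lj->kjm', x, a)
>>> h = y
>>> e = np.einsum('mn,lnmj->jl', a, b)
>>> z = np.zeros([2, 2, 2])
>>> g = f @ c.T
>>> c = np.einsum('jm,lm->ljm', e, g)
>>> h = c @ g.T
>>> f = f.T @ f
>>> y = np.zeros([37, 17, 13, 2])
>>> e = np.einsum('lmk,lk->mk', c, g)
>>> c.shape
(37, 23, 5)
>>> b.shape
(5, 11, 2, 23)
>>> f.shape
(23, 23)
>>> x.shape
(2, 23, 2)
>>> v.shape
(2, 23, 11)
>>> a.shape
(2, 11)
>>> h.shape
(37, 23, 37)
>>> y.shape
(37, 17, 13, 2)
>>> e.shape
(23, 5)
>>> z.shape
(2, 2, 2)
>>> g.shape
(37, 5)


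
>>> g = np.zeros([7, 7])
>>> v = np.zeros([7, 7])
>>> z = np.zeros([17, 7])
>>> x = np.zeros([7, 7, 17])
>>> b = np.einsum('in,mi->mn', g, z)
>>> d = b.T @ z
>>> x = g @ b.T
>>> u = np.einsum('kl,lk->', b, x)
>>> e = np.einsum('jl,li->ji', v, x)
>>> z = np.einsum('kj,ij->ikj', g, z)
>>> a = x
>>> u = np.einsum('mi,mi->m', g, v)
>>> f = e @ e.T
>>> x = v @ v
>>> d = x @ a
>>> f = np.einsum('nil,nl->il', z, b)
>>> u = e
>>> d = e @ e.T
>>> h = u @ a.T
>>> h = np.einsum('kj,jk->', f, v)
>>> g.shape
(7, 7)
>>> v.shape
(7, 7)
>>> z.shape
(17, 7, 7)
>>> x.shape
(7, 7)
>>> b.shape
(17, 7)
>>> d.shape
(7, 7)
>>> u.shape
(7, 17)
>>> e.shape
(7, 17)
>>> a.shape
(7, 17)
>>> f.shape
(7, 7)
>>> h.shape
()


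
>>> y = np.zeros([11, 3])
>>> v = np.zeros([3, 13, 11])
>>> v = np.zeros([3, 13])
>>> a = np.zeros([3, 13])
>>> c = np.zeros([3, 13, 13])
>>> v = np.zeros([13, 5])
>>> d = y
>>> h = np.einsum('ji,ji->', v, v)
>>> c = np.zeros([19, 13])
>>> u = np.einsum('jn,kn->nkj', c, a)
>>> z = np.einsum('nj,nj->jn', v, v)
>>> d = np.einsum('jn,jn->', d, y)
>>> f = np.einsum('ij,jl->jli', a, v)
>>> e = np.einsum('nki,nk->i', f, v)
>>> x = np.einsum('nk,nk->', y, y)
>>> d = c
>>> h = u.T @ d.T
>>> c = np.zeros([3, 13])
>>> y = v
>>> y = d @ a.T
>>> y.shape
(19, 3)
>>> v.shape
(13, 5)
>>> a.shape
(3, 13)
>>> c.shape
(3, 13)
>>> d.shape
(19, 13)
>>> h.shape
(19, 3, 19)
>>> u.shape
(13, 3, 19)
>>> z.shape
(5, 13)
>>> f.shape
(13, 5, 3)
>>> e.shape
(3,)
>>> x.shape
()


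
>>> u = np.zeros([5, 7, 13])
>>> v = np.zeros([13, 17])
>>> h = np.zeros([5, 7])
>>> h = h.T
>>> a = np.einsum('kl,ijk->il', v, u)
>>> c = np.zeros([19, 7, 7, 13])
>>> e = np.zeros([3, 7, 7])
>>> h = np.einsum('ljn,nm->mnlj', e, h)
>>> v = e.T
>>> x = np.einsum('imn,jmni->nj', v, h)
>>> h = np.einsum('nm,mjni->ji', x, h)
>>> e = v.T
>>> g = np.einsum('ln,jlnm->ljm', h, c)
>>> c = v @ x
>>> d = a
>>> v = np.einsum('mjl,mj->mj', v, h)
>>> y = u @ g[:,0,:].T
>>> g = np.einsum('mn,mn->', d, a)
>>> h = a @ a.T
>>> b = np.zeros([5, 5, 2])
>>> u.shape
(5, 7, 13)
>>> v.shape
(7, 7)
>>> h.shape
(5, 5)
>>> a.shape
(5, 17)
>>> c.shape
(7, 7, 5)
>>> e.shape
(3, 7, 7)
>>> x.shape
(3, 5)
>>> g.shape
()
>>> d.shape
(5, 17)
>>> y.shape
(5, 7, 7)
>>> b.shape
(5, 5, 2)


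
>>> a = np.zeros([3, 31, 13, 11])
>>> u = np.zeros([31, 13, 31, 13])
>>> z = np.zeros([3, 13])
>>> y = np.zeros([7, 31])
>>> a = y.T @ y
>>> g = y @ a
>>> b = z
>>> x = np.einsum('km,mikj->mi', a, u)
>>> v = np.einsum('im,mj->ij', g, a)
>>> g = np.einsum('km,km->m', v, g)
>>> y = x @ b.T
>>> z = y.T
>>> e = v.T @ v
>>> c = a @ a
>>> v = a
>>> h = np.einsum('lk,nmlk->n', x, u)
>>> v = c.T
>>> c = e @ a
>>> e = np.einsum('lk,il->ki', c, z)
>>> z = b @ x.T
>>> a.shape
(31, 31)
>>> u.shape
(31, 13, 31, 13)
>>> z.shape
(3, 31)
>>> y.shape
(31, 3)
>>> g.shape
(31,)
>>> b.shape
(3, 13)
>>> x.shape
(31, 13)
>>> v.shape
(31, 31)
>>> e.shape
(31, 3)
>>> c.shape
(31, 31)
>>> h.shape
(31,)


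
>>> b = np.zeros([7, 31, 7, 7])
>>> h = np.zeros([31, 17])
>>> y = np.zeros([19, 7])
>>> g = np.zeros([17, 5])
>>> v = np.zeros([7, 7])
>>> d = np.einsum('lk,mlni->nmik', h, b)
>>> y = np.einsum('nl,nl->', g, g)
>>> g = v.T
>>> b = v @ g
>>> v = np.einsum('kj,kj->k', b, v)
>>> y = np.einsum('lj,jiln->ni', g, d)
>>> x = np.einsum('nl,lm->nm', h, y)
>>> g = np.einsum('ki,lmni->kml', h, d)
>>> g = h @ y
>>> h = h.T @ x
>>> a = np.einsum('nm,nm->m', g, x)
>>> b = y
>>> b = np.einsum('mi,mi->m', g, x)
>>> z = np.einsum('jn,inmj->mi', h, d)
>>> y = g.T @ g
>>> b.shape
(31,)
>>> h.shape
(17, 7)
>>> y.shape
(7, 7)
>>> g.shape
(31, 7)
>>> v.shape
(7,)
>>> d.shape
(7, 7, 7, 17)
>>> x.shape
(31, 7)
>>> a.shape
(7,)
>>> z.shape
(7, 7)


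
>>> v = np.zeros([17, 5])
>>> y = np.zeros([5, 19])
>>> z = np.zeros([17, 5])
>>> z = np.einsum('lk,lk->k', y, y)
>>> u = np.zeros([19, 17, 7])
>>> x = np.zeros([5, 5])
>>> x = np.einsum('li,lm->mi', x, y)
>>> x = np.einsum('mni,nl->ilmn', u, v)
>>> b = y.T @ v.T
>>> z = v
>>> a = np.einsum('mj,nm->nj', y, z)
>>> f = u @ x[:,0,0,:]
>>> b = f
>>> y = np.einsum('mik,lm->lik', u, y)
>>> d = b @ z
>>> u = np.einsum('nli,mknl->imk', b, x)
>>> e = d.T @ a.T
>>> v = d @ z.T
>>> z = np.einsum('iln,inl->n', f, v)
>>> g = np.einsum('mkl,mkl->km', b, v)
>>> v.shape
(19, 17, 17)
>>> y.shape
(5, 17, 7)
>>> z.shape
(17,)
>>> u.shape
(17, 7, 5)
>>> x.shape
(7, 5, 19, 17)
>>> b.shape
(19, 17, 17)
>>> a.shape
(17, 19)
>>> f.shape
(19, 17, 17)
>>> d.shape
(19, 17, 5)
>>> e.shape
(5, 17, 17)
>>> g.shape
(17, 19)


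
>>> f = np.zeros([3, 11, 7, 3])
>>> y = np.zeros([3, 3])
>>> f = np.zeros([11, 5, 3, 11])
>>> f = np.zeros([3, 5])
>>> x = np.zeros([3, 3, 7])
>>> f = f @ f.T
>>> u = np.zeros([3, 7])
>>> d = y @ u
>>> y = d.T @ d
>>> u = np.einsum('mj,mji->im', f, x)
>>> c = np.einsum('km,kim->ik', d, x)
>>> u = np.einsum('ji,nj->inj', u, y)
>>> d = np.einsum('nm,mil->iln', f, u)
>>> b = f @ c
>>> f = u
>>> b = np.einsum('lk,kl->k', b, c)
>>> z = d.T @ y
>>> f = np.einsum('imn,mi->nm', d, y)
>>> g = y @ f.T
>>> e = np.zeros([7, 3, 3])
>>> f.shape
(3, 7)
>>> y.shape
(7, 7)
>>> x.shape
(3, 3, 7)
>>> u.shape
(3, 7, 7)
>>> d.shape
(7, 7, 3)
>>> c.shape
(3, 3)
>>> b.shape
(3,)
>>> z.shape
(3, 7, 7)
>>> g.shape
(7, 3)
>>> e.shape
(7, 3, 3)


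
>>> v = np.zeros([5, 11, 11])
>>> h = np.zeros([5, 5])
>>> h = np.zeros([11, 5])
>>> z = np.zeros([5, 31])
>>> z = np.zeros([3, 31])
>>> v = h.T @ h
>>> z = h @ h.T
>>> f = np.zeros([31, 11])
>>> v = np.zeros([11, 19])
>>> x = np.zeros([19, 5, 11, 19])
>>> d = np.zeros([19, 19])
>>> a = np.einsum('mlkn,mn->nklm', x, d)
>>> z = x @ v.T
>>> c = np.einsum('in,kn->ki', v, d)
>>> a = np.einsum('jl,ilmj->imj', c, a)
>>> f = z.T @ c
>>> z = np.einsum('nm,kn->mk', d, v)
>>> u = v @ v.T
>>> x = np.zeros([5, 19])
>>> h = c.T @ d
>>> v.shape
(11, 19)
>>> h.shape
(11, 19)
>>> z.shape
(19, 11)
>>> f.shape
(11, 11, 5, 11)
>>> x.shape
(5, 19)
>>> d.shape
(19, 19)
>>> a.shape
(19, 5, 19)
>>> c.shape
(19, 11)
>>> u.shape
(11, 11)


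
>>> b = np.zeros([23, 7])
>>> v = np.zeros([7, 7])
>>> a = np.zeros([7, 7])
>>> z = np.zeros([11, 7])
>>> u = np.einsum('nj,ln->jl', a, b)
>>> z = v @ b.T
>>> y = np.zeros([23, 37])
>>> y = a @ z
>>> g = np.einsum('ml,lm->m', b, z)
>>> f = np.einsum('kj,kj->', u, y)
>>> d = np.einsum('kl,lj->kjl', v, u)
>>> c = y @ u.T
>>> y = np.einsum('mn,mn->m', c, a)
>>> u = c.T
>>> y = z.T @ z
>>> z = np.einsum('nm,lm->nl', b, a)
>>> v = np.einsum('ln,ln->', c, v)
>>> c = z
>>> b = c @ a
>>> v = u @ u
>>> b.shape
(23, 7)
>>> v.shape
(7, 7)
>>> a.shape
(7, 7)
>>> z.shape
(23, 7)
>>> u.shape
(7, 7)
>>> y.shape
(23, 23)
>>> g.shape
(23,)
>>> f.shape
()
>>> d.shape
(7, 23, 7)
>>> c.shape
(23, 7)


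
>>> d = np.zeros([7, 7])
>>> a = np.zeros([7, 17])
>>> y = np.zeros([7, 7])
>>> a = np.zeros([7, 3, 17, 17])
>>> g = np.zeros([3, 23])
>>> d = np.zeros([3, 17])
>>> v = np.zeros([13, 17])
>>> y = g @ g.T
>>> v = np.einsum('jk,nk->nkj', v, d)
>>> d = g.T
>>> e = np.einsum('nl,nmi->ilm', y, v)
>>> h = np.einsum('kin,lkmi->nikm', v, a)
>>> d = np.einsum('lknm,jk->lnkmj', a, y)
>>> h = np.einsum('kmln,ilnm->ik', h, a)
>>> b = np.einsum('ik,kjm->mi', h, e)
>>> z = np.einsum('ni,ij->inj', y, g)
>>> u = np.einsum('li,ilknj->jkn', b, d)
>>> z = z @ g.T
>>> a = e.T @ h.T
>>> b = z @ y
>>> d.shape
(7, 17, 3, 17, 3)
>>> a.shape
(17, 3, 7)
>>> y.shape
(3, 3)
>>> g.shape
(3, 23)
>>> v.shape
(3, 17, 13)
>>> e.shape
(13, 3, 17)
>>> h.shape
(7, 13)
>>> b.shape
(3, 3, 3)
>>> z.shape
(3, 3, 3)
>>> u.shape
(3, 3, 17)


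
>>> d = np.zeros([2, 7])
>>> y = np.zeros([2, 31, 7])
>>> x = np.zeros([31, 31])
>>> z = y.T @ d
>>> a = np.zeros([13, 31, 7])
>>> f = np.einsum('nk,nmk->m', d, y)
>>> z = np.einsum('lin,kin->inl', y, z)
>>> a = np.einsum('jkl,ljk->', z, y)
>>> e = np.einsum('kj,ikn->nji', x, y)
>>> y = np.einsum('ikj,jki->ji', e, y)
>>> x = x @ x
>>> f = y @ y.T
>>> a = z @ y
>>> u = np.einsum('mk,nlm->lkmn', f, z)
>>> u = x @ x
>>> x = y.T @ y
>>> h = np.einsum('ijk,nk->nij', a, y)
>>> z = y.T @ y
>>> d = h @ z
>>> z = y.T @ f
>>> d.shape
(2, 31, 7)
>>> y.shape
(2, 7)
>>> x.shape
(7, 7)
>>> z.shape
(7, 2)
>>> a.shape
(31, 7, 7)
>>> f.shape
(2, 2)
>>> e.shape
(7, 31, 2)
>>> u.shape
(31, 31)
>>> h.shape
(2, 31, 7)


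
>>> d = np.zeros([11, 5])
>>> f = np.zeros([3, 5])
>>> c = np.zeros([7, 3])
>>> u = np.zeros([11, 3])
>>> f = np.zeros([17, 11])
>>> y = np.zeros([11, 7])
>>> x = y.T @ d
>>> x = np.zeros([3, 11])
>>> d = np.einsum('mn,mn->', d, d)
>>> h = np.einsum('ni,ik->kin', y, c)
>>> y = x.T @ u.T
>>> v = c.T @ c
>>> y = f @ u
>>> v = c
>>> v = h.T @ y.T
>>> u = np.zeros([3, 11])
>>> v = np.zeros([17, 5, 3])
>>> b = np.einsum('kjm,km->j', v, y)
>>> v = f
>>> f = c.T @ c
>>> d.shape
()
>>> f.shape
(3, 3)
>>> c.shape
(7, 3)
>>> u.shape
(3, 11)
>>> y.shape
(17, 3)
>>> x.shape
(3, 11)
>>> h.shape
(3, 7, 11)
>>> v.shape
(17, 11)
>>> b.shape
(5,)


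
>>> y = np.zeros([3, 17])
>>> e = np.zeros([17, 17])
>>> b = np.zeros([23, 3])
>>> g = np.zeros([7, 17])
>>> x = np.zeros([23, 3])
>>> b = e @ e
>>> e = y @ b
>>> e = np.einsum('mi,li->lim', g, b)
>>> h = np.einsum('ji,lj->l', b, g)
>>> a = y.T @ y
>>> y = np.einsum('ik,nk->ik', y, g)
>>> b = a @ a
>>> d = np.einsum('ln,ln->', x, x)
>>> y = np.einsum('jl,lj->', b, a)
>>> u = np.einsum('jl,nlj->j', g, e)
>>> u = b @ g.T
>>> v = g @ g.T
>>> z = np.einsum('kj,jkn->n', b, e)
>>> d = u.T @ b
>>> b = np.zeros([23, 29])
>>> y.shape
()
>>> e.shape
(17, 17, 7)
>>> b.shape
(23, 29)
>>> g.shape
(7, 17)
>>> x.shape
(23, 3)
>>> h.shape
(7,)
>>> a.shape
(17, 17)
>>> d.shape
(7, 17)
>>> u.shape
(17, 7)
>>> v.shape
(7, 7)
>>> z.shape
(7,)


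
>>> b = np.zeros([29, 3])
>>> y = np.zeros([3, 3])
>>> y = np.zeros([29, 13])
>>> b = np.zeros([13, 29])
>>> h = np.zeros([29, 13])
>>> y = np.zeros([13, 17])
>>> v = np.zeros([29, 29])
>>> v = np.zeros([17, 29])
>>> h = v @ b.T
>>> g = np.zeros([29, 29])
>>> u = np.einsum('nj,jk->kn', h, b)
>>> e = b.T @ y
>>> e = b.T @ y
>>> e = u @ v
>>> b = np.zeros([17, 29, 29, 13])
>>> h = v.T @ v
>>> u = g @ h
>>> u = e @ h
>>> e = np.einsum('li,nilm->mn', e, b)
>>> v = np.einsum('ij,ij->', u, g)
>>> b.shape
(17, 29, 29, 13)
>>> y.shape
(13, 17)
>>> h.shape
(29, 29)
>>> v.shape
()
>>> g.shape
(29, 29)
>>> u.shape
(29, 29)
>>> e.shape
(13, 17)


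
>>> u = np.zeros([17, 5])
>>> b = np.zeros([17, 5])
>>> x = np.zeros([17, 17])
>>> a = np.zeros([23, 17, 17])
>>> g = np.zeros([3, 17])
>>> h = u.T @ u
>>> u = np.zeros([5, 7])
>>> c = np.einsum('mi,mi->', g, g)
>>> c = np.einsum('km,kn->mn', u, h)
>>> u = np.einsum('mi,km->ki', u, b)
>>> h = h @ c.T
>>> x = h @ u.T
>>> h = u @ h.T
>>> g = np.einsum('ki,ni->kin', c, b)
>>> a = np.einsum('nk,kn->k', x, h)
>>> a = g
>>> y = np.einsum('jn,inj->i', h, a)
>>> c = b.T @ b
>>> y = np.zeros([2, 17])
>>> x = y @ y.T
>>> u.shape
(17, 7)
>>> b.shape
(17, 5)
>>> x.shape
(2, 2)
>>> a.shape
(7, 5, 17)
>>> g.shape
(7, 5, 17)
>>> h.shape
(17, 5)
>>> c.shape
(5, 5)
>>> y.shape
(2, 17)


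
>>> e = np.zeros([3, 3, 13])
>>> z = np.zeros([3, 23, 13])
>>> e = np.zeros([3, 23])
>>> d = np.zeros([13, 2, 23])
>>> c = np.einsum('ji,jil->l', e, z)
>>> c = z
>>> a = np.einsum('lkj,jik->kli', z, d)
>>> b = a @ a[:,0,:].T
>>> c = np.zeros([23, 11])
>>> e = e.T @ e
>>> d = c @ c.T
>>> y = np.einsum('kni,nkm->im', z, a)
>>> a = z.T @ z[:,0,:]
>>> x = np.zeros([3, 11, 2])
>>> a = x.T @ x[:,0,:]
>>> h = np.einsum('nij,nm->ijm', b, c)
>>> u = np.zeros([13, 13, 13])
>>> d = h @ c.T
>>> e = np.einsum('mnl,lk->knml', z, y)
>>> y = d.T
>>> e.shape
(2, 23, 3, 13)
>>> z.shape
(3, 23, 13)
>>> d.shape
(3, 23, 23)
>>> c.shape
(23, 11)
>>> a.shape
(2, 11, 2)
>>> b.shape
(23, 3, 23)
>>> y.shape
(23, 23, 3)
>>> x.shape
(3, 11, 2)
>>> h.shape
(3, 23, 11)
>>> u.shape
(13, 13, 13)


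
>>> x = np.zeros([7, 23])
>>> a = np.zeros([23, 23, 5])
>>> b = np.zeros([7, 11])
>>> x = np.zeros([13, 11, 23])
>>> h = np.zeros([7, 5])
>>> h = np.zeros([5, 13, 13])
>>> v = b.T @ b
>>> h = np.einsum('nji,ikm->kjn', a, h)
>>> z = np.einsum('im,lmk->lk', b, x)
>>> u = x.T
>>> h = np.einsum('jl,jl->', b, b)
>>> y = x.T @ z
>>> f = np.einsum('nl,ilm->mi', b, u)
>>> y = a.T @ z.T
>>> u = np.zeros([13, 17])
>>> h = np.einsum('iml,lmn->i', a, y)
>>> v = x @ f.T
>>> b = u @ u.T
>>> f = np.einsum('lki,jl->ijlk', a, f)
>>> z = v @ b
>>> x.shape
(13, 11, 23)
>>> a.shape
(23, 23, 5)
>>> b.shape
(13, 13)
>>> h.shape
(23,)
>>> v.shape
(13, 11, 13)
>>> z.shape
(13, 11, 13)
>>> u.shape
(13, 17)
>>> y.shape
(5, 23, 13)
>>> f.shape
(5, 13, 23, 23)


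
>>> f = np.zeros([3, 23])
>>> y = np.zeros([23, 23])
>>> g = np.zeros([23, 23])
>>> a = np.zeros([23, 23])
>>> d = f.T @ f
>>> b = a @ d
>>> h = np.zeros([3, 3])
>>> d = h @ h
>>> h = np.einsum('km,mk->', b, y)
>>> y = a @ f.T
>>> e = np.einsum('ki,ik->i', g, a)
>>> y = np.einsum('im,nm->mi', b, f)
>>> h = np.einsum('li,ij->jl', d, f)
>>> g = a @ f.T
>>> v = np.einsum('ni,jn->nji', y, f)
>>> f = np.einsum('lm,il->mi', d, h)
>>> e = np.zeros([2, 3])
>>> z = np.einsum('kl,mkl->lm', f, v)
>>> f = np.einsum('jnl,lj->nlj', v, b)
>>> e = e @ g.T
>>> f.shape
(3, 23, 23)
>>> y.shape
(23, 23)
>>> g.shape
(23, 3)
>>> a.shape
(23, 23)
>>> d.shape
(3, 3)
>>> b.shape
(23, 23)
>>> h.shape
(23, 3)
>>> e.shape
(2, 23)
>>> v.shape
(23, 3, 23)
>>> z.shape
(23, 23)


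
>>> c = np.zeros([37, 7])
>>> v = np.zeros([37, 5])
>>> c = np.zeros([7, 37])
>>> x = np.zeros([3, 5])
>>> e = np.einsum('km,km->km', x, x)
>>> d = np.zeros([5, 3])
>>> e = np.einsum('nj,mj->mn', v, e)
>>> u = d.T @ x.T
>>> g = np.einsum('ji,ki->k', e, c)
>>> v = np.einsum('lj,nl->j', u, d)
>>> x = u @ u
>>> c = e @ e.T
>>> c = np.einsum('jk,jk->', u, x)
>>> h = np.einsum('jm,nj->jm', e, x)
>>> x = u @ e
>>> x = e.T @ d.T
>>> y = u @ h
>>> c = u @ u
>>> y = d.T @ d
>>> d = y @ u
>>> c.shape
(3, 3)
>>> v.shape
(3,)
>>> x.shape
(37, 5)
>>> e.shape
(3, 37)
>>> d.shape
(3, 3)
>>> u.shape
(3, 3)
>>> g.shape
(7,)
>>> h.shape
(3, 37)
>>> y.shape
(3, 3)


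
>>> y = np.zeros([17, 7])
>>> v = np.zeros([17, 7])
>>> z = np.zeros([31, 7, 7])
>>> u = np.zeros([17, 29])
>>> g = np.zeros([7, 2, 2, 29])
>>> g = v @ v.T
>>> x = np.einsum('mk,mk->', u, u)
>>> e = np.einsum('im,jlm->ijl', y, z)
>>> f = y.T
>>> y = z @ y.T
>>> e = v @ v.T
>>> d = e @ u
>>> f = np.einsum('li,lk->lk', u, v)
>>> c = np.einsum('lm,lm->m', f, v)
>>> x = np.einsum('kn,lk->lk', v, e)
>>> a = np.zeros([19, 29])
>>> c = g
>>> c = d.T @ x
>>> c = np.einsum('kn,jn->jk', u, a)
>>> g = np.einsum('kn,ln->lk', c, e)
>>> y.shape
(31, 7, 17)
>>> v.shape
(17, 7)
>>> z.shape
(31, 7, 7)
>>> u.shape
(17, 29)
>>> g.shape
(17, 19)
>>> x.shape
(17, 17)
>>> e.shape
(17, 17)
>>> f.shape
(17, 7)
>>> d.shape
(17, 29)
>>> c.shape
(19, 17)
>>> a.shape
(19, 29)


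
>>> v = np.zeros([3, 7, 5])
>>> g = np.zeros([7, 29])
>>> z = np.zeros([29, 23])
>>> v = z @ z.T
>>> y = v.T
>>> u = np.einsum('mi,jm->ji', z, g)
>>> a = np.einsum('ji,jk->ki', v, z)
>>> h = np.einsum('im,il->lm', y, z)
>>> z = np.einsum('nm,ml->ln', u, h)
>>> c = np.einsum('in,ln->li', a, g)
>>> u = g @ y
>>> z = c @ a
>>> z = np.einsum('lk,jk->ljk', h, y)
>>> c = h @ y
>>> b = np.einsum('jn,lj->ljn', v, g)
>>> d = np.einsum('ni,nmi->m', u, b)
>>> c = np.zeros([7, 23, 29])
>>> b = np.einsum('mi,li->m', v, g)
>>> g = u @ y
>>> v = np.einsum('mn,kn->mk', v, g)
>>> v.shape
(29, 7)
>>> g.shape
(7, 29)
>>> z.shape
(23, 29, 29)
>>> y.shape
(29, 29)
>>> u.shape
(7, 29)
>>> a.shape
(23, 29)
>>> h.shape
(23, 29)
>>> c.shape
(7, 23, 29)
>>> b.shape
(29,)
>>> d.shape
(29,)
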